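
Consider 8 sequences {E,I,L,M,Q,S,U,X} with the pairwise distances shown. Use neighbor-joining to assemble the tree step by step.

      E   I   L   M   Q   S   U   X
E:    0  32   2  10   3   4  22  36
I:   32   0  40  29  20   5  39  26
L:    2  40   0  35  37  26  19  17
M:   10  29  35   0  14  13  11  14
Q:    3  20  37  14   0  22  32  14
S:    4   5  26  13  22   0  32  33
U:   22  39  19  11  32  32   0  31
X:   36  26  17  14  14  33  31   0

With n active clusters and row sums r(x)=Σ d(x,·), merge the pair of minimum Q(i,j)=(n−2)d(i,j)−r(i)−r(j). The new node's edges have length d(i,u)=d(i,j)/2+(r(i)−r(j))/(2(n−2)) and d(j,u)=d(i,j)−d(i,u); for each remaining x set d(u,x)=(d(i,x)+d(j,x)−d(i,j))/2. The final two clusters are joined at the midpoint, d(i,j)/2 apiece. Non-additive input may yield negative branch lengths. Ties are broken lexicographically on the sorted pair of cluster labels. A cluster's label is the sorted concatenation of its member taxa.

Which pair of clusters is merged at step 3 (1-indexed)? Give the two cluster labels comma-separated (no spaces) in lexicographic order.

M,U

step 1: merge (I,S) at d=5, Q=-296; branch lengths I→43/6, S→-13/6; new cluster IS
  updated: d(E,IS)=31/2, d(IS,L)=61/2, d(IS,M)=37/2, d(IS,Q)=37/2, d(IS,U)=33, d(IS,X)=27
step 2: merge (E,L) at d=2, Q=-219; branch lengths E→-21/5, L→31/5; new cluster EL
  updated: d(EL,IS)=22, d(EL,M)=43/2, d(EL,Q)=19, d(EL,U)=39/2, d(EL,X)=51/2
step 3: merge (M,U) at d=11, Q=-323/2; branch lengths M→-7/16, U→183/16; new cluster MU
  updated: d(EL,MU)=15, d(IS,MU)=81/4, d(MU,Q)=35/2, d(MU,X)=17
step 4: merge (Q,X) at d=14, Q=-221/2; branch lengths Q→55/12, X→113/12; new cluster QX
  updated: d(EL,QX)=61/4, d(IS,QX)=63/4, d(MU,QX)=41/4
step 5: merge (EL,MU) at d=15, Q=-271/4; branch lengths EL→147/16, MU→93/16; new cluster ELMU
  updated: d(ELMU,IS)=109/8, d(ELMU,QX)=21/4
step 6: merge (ELMU,IS) at d=109/8, Q=-277/8; branch lengths ELMU→25/16, IS→193/16; new cluster EILMSU
  updated: d(EILMSU,QX)=59/16
step 7: merge (EILMSU,QX) at d=59/16; branch lengths EILMSU→59/32, QX→59/32; new cluster EILMQSUX
final tree: ((((E:-21/5,L:31/5):147/16,(M:-7/16,U:183/16):93/16):25/16,(I:43/6,S:-13/6):193/16):59/32,(Q:55/12,X:113/12):59/32)
total length: 1029/16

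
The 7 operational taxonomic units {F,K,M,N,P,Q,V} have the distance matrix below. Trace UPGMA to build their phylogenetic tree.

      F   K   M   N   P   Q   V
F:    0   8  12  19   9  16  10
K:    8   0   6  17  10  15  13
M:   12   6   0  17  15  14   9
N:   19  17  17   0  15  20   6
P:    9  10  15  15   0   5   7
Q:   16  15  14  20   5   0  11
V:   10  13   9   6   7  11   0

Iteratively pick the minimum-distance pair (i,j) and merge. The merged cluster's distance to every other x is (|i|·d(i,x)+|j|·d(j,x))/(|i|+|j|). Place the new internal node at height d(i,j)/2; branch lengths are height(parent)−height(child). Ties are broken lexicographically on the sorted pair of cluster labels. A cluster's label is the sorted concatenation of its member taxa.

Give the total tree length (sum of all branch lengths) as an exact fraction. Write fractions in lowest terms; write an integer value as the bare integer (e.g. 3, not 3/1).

2033/60

step 1: merge (P,Q) at d=5; branch lengths P→5/2, Q→5/2; new cluster PQ
  updated: d(F,PQ)=25/2, d(K,PQ)=25/2, d(M,PQ)=29/2, d(N,PQ)=35/2, d(PQ,V)=9
step 2: merge (K,M) at d=6; branch lengths K→3, M→3; new cluster KM
  updated: d(F,KM)=10, d(KM,N)=17, d(KM,PQ)=27/2, d(KM,V)=11
step 3: merge (N,V) at d=6; branch lengths N→3, V→3; new cluster NV
  updated: d(F,NV)=29/2, d(KM,NV)=14, d(NV,PQ)=53/4
step 4: merge (F,KM) at d=10; branch lengths F→5, KM→2; new cluster FKM
  updated: d(FKM,NV)=85/6, d(FKM,PQ)=79/6
step 5: merge (FKM,PQ) at d=79/6; branch lengths FKM→19/12, PQ→49/12; new cluster FKMPQ
  updated: d(FKMPQ,NV)=69/5
step 6: merge (FKMPQ,NV) at d=69/5; branch lengths FKMPQ→19/60, NV→39/10; new cluster FKMNPQV
final tree: (((F:5,(K:3,M:3):2):19/12,(P:5/2,Q:5/2):49/12):19/60,(N:3,V:3):39/10)
total length: 2033/60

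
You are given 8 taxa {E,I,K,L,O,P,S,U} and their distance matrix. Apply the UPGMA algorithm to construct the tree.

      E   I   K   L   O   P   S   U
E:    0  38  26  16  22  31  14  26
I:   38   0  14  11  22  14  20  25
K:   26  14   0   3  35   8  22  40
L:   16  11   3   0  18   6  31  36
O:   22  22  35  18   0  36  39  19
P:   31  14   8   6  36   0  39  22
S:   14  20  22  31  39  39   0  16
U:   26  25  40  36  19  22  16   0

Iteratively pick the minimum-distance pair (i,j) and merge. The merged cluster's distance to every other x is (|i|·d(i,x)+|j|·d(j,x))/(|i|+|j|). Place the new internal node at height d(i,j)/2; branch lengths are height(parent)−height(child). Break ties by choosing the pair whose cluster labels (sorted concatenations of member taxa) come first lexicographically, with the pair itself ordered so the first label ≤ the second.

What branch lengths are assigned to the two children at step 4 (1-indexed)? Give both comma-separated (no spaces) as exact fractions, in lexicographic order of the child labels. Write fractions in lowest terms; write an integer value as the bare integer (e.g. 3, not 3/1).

step 1: merge (K,L) at d=3; branch lengths K→3/2, L→3/2; new cluster KL
  updated: d(E,KL)=21, d(I,KL)=25/2, d(KL,O)=53/2, d(KL,P)=7, d(KL,S)=53/2, d(KL,U)=38
step 2: merge (KL,P) at d=7; branch lengths KL→2, P→7/2; new cluster KLP
  updated: d(E,KLP)=73/3, d(I,KLP)=13, d(KLP,O)=89/3, d(KLP,S)=92/3, d(KLP,U)=98/3
step 3: merge (I,KLP) at d=13; branch lengths I→13/2, KLP→3; new cluster IKLP
  updated: d(E,IKLP)=111/4, d(IKLP,O)=111/4, d(IKLP,S)=28, d(IKLP,U)=123/4
step 4: merge (E,S) at d=14; branch lengths E→7, S→7; new cluster ES
  updated: d(ES,IKLP)=223/8, d(ES,O)=61/2, d(ES,U)=21
step 5: merge (O,U) at d=19; branch lengths O→19/2, U→19/2; new cluster OU
  updated: d(ES,OU)=103/4, d(IKLP,OU)=117/4
step 6: merge (ES,OU) at d=103/4; branch lengths ES→47/8, OU→27/8; new cluster EOSU
  updated: d(EOSU,IKLP)=457/16
step 7: merge (EOSU,IKLP) at d=457/16; branch lengths EOSU→45/32, IKLP→249/32; new cluster EIKLOPSU
final tree: (((E:7,S:7):47/8,(O:19/2,U:19/2):27/8):45/32,(I:13/2,((K:3/2,L:3/2):2,P:7/2):3):249/32)
total length: 1111/16

7,7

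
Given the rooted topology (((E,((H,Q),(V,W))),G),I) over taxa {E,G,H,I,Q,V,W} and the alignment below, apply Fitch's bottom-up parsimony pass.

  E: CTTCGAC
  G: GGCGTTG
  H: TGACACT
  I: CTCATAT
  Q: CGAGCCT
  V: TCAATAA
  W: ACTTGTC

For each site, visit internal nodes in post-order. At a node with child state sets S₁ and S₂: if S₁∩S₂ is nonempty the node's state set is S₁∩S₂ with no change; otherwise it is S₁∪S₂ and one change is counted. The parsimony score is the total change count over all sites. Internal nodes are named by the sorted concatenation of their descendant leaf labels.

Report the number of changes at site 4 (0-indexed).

4

site 0, node HQ: H={T} ∪ Q={C} → {C,T} (+1)
site 0, node VW: V={T} ∪ W={A} → {A,T} (+1)
site 0, node HQVW: HQ={C,T} ∩ VW={A,T} → {T} (+0)
site 0, node EHQVW: E={C} ∪ HQVW={T} → {C,T} (+1)
site 0, node EGHQVW: EHQVW={C,T} ∪ G={G} → {C,G,T} (+1)
site 0, node EGHIQVW: EGHQVW={C,G,T} ∩ I={C} → {C} (+0)
site 1, node HQ: H={G} ∩ Q={G} → {G} (+0)
site 1, node VW: V={C} ∩ W={C} → {C} (+0)
site 1, node HQVW: HQ={G} ∪ VW={C} → {C,G} (+1)
site 1, node EHQVW: E={T} ∪ HQVW={C,G} → {C,G,T} (+1)
site 1, node EGHQVW: EHQVW={C,G,T} ∩ G={G} → {G} (+0)
site 1, node EGHIQVW: EGHQVW={G} ∪ I={T} → {G,T} (+1)
site 2, node HQ: H={A} ∩ Q={A} → {A} (+0)
site 2, node VW: V={A} ∪ W={T} → {A,T} (+1)
site 2, node HQVW: HQ={A} ∩ VW={A,T} → {A} (+0)
site 2, node EHQVW: E={T} ∪ HQVW={A} → {A,T} (+1)
site 2, node EGHQVW: EHQVW={A,T} ∪ G={C} → {A,C,T} (+1)
site 2, node EGHIQVW: EGHQVW={A,C,T} ∩ I={C} → {C} (+0)
site 3, node HQ: H={C} ∪ Q={G} → {C,G} (+1)
site 3, node VW: V={A} ∪ W={T} → {A,T} (+1)
site 3, node HQVW: HQ={C,G} ∪ VW={A,T} → {A,C,G,T} (+1)
site 3, node EHQVW: E={C} ∩ HQVW={A,C,G,T} → {C} (+0)
site 3, node EGHQVW: EHQVW={C} ∪ G={G} → {C,G} (+1)
site 3, node EGHIQVW: EGHQVW={C,G} ∪ I={A} → {A,C,G} (+1)
site 4, node HQ: H={A} ∪ Q={C} → {A,C} (+1)
site 4, node VW: V={T} ∪ W={G} → {G,T} (+1)
site 4, node HQVW: HQ={A,C} ∪ VW={G,T} → {A,C,G,T} (+1)
site 4, node EHQVW: E={G} ∩ HQVW={A,C,G,T} → {G} (+0)
site 4, node EGHQVW: EHQVW={G} ∪ G={T} → {G,T} (+1)
site 4, node EGHIQVW: EGHQVW={G,T} ∩ I={T} → {T} (+0)
site 5, node HQ: H={C} ∩ Q={C} → {C} (+0)
site 5, node VW: V={A} ∪ W={T} → {A,T} (+1)
site 5, node HQVW: HQ={C} ∪ VW={A,T} → {A,C,T} (+1)
site 5, node EHQVW: E={A} ∩ HQVW={A,C,T} → {A} (+0)
site 5, node EGHQVW: EHQVW={A} ∪ G={T} → {A,T} (+1)
site 5, node EGHIQVW: EGHQVW={A,T} ∩ I={A} → {A} (+0)
site 6, node HQ: H={T} ∩ Q={T} → {T} (+0)
site 6, node VW: V={A} ∪ W={C} → {A,C} (+1)
site 6, node HQVW: HQ={T} ∪ VW={A,C} → {A,C,T} (+1)
site 6, node EHQVW: E={C} ∩ HQVW={A,C,T} → {C} (+0)
site 6, node EGHQVW: EHQVW={C} ∪ G={G} → {C,G} (+1)
site 6, node EGHIQVW: EGHQVW={C,G} ∪ I={T} → {C,G,T} (+1)
per-site changes: [4, 3, 3, 5, 4, 3, 4]; total = 26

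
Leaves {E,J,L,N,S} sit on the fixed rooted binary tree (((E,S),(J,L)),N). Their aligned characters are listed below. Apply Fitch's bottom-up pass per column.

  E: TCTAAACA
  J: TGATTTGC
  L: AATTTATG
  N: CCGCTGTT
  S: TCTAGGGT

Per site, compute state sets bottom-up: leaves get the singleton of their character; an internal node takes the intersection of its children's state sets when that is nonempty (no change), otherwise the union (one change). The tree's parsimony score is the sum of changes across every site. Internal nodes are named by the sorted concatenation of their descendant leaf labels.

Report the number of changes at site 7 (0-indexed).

site 0, node ES: E={T} ∩ S={T} → {T} (+0)
site 0, node JL: J={T} ∪ L={A} → {A,T} (+1)
site 0, node EJLS: ES={T} ∩ JL={A,T} → {T} (+0)
site 0, node EJLNS: EJLS={T} ∪ N={C} → {C,T} (+1)
site 1, node ES: E={C} ∩ S={C} → {C} (+0)
site 1, node JL: J={G} ∪ L={A} → {A,G} (+1)
site 1, node EJLS: ES={C} ∪ JL={A,G} → {A,C,G} (+1)
site 1, node EJLNS: EJLS={A,C,G} ∩ N={C} → {C} (+0)
site 2, node ES: E={T} ∩ S={T} → {T} (+0)
site 2, node JL: J={A} ∪ L={T} → {A,T} (+1)
site 2, node EJLS: ES={T} ∩ JL={A,T} → {T} (+0)
site 2, node EJLNS: EJLS={T} ∪ N={G} → {G,T} (+1)
site 3, node ES: E={A} ∩ S={A} → {A} (+0)
site 3, node JL: J={T} ∩ L={T} → {T} (+0)
site 3, node EJLS: ES={A} ∪ JL={T} → {A,T} (+1)
site 3, node EJLNS: EJLS={A,T} ∪ N={C} → {A,C,T} (+1)
site 4, node ES: E={A} ∪ S={G} → {A,G} (+1)
site 4, node JL: J={T} ∩ L={T} → {T} (+0)
site 4, node EJLS: ES={A,G} ∪ JL={T} → {A,G,T} (+1)
site 4, node EJLNS: EJLS={A,G,T} ∩ N={T} → {T} (+0)
site 5, node ES: E={A} ∪ S={G} → {A,G} (+1)
site 5, node JL: J={T} ∪ L={A} → {A,T} (+1)
site 5, node EJLS: ES={A,G} ∩ JL={A,T} → {A} (+0)
site 5, node EJLNS: EJLS={A} ∪ N={G} → {A,G} (+1)
site 6, node ES: E={C} ∪ S={G} → {C,G} (+1)
site 6, node JL: J={G} ∪ L={T} → {G,T} (+1)
site 6, node EJLS: ES={C,G} ∩ JL={G,T} → {G} (+0)
site 6, node EJLNS: EJLS={G} ∪ N={T} → {G,T} (+1)
site 7, node ES: E={A} ∪ S={T} → {A,T} (+1)
site 7, node JL: J={C} ∪ L={G} → {C,G} (+1)
site 7, node EJLS: ES={A,T} ∪ JL={C,G} → {A,C,G,T} (+1)
site 7, node EJLNS: EJLS={A,C,G,T} ∩ N={T} → {T} (+0)
per-site changes: [2, 2, 2, 2, 2, 3, 3, 3]; total = 19

3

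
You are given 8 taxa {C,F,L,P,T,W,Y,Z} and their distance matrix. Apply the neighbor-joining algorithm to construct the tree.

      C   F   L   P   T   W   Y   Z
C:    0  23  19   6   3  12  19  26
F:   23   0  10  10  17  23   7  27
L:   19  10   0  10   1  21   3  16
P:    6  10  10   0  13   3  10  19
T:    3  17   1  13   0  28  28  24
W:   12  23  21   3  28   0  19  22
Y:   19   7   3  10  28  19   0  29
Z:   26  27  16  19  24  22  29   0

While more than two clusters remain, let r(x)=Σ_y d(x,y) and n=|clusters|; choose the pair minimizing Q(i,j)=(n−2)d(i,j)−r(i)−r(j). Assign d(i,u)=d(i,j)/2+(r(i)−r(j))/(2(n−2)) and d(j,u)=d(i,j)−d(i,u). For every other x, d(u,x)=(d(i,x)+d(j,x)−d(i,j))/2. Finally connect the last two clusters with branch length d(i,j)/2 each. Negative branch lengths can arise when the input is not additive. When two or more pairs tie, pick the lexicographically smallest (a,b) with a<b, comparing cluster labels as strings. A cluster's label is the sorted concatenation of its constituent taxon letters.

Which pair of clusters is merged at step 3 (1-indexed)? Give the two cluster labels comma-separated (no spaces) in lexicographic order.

step 1: merge (C,T) at d=3, Q=-204; branch lengths C→1, T→2; new cluster CT
  updated: d(CT,F)=37/2, d(CT,L)=17/2, d(CT,P)=8, d(CT,W)=37/2, d(CT,Y)=22, d(CT,Z)=47/2
step 2: merge (P,W) at d=3, Q=-303/2; branch lengths P→-63/20, W→123/20; new cluster PW
  updated: d(CT,PW)=47/4, d(F,PW)=15, d(L,PW)=14, d(PW,Y)=13, d(PW,Z)=19
step 3: merge (F,Y) at d=7, Q=-247/2; branch lengths F→63/16, Y→49/16; new cluster FY
  updated: d(CT,FY)=67/4, d(FY,L)=3, d(FY,PW)=21/2, d(FY,Z)=49/2
step 4: merge (FY,L) at d=3, Q=-349/4; branch lengths FY→89/24, L→-17/24; new cluster FLY
  updated: d(CT,FLY)=89/8, d(FLY,PW)=43/4, d(FLY,Z)=75/4
step 5: merge (CT,FLY) at d=89/8, Q=-259/4; branch lengths CT→7, FLY→33/8; new cluster CFLTY
  updated: d(CFLTY,PW)=91/16, d(CFLTY,Z)=249/16
step 6: merge (CFLTY,PW) at d=91/16, Q=-161/4; branch lengths CFLTY→9/8, PW→73/16; new cluster CFLPTWY
  updated: d(CFLPTWY,Z)=231/16
step 7: merge (CFLPTWY,Z) at d=231/16; branch lengths CFLPTWY→231/32, Z→231/32; new cluster CFLPTWYZ
final tree: ((((C:1,T:2):7,((F:63/16,Y:49/16):89/24,L:-17/24):33/8):9/8,(P:-63/20,W:123/20):73/16):231/32,Z:231/32)
total length: 189/4

F,Y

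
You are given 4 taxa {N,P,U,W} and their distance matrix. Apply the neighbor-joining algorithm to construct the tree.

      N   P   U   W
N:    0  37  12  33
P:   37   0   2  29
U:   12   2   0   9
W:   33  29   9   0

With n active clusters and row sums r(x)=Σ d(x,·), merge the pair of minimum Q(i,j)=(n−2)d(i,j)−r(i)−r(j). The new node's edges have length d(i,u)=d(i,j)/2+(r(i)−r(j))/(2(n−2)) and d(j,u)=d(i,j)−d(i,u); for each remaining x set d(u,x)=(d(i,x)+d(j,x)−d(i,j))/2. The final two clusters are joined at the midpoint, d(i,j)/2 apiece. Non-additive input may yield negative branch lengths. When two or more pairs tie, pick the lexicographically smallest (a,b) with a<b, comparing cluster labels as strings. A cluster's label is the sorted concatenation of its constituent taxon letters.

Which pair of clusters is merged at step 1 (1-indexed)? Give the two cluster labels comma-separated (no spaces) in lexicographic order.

step 1: merge (N,W) at d=33, Q=-87; branch lengths N→77/4, W→55/4; new cluster NW
  updated: d(NW,P)=33/2, d(NW,U)=-6
step 2: merge (NW,P) at d=33/2, Q=-25/2; branch lengths NW→17/4, P→49/4; new cluster NPW
  updated: d(NPW,U)=-41/4
step 3: merge (NPW,U) at d=-41/4; branch lengths NPW→-41/8, U→-41/8; new cluster NPUW
final tree: (((N:77/4,W:55/4):17/4,P:49/4):-41/8,U:-41/8)
total length: 157/4

N,W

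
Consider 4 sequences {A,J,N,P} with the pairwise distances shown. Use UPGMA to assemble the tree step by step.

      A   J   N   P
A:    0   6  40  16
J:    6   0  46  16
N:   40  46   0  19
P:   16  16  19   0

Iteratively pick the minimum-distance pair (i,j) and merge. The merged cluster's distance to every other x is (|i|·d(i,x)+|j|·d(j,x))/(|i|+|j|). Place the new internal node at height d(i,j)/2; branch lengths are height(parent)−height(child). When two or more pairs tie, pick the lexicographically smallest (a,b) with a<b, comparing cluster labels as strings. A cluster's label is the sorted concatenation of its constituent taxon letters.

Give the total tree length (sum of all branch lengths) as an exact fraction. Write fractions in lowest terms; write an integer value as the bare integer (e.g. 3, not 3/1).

46

1. join A+J (d=6) ⇒ AJ; edges |A|=3, |J|=3
  updated: d(AJ,N)=43, d(AJ,P)=16
2. join AJ+P (d=16) ⇒ AJP; edges |AJ|=5, |P|=8
  updated: d(AJP,N)=35
3. join AJP+N (d=35) ⇒ AJNP; edges |AJP|=19/2, |N|=35/2
final tree: (((A:3,J:3):5,P:8):19/2,N:35/2)
total length: 46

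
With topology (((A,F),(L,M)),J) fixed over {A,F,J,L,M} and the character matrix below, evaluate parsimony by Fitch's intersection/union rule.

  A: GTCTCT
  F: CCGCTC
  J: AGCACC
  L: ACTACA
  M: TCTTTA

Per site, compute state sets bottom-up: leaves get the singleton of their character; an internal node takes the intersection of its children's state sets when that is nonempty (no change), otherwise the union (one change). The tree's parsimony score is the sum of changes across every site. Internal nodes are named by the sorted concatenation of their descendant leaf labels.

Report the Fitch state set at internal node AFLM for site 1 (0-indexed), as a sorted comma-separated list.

site 0, node AF: A={G} ∪ F={C} → {C,G} (+1)
site 0, node LM: L={A} ∪ M={T} → {A,T} (+1)
site 0, node AFLM: AF={C,G} ∪ LM={A,T} → {A,C,G,T} (+1)
site 0, node AFJLM: AFLM={A,C,G,T} ∩ J={A} → {A} (+0)
site 1, node AF: A={T} ∪ F={C} → {C,T} (+1)
site 1, node LM: L={C} ∩ M={C} → {C} (+0)
site 1, node AFLM: AF={C,T} ∩ LM={C} → {C} (+0)
site 1, node AFJLM: AFLM={C} ∪ J={G} → {C,G} (+1)
site 2, node AF: A={C} ∪ F={G} → {C,G} (+1)
site 2, node LM: L={T} ∩ M={T} → {T} (+0)
site 2, node AFLM: AF={C,G} ∪ LM={T} → {C,G,T} (+1)
site 2, node AFJLM: AFLM={C,G,T} ∩ J={C} → {C} (+0)
site 3, node AF: A={T} ∪ F={C} → {C,T} (+1)
site 3, node LM: L={A} ∪ M={T} → {A,T} (+1)
site 3, node AFLM: AF={C,T} ∩ LM={A,T} → {T} (+0)
site 3, node AFJLM: AFLM={T} ∪ J={A} → {A,T} (+1)
site 4, node AF: A={C} ∪ F={T} → {C,T} (+1)
site 4, node LM: L={C} ∪ M={T} → {C,T} (+1)
site 4, node AFLM: AF={C,T} ∩ LM={C,T} → {C,T} (+0)
site 4, node AFJLM: AFLM={C,T} ∩ J={C} → {C} (+0)
site 5, node AF: A={T} ∪ F={C} → {C,T} (+1)
site 5, node LM: L={A} ∩ M={A} → {A} (+0)
site 5, node AFLM: AF={C,T} ∪ LM={A} → {A,C,T} (+1)
site 5, node AFJLM: AFLM={A,C,T} ∩ J={C} → {C} (+0)
per-site changes: [3, 2, 2, 3, 2, 2]; total = 14

C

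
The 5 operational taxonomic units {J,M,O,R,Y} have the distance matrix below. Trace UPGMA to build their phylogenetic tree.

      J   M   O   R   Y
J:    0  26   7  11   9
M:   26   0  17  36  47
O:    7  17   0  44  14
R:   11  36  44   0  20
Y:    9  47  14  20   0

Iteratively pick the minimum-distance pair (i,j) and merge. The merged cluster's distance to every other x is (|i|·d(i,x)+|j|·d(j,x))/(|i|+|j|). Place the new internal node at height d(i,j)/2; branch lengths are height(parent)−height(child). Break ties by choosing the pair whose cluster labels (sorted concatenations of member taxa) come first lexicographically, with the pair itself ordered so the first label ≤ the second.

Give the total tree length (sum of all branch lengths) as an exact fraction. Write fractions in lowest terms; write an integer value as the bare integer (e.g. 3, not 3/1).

iteration 1: select J,O (d=7); attach at lengths (7/2, 7/2); label the merged cluster JO
  updated: d(JO,M)=43/2, d(JO,R)=55/2, d(JO,Y)=23/2
iteration 2: select JO,Y (d=23/2); attach at lengths (9/4, 23/4); label the merged cluster JOY
  updated: d(JOY,M)=30, d(JOY,R)=25
iteration 3: select JOY,R (d=25); attach at lengths (27/4, 25/2); label the merged cluster JORY
  updated: d(JORY,M)=63/2
iteration 4: select JORY,M (d=63/2); attach at lengths (13/4, 63/4); label the merged cluster JMORY
final tree: ((((J:7/2,O:7/2):9/4,Y:23/4):27/4,R:25/2):13/4,M:63/4)
total length: 213/4

213/4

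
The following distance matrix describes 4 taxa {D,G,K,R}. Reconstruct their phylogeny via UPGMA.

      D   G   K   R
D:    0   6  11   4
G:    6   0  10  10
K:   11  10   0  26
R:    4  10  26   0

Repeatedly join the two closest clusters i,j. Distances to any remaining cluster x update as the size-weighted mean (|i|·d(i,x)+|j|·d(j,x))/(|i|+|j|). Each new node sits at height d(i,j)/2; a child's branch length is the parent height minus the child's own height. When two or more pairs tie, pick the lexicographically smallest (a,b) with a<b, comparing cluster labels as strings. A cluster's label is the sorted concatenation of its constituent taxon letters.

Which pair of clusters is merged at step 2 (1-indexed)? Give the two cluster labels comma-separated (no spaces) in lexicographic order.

iteration 1: select D,R (d=4); attach at lengths (2, 2); label the merged cluster DR
  updated: d(DR,G)=8, d(DR,K)=37/2
iteration 2: select DR,G (d=8); attach at lengths (2, 4); label the merged cluster DGR
  updated: d(DGR,K)=47/3
iteration 3: select DGR,K (d=47/3); attach at lengths (23/6, 47/6); label the merged cluster DGKR
final tree: (((D:2,R:2):2,G:4):23/6,K:47/6)
total length: 65/3

DR,G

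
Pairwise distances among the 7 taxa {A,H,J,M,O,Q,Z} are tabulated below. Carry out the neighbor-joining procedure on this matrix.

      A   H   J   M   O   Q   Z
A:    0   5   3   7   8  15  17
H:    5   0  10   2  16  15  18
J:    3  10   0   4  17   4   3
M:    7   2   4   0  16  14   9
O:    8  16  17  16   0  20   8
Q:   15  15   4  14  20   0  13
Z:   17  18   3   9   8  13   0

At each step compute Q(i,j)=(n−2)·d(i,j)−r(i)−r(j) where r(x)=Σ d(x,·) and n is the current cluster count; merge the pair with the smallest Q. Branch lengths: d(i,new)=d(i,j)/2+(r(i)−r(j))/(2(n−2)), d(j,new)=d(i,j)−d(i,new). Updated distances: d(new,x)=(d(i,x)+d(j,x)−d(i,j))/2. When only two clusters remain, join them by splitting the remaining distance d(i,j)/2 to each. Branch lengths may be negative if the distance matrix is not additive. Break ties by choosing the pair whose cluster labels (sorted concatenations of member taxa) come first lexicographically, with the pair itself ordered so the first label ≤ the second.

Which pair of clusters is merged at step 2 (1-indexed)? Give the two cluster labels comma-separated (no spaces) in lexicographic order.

iteration 1: select O,Z (d=8, Q=-113); attach at lengths (57/10, 23/10); label the merged cluster OZ
  updated: d(A,OZ)=17/2, d(H,OZ)=13, d(J,OZ)=6, d(M,OZ)=17/2, d(OZ,Q)=25/2
iteration 2: select H,M (d=2, Q=-145/2); attach at lengths (35/16, -3/16); label the merged cluster HM
  updated: d(A,HM)=5, d(HM,J)=6, d(HM,OZ)=39/4, d(HM,Q)=27/2
iteration 3: select J,Q (d=4, Q=-52); attach at lengths (-7/3, 19/3); label the merged cluster JQ
  updated: d(A,JQ)=7, d(HM,JQ)=31/4, d(JQ,OZ)=29/4
iteration 4: select A,HM (d=5, Q=-33); attach at lengths (2, 3); label the merged cluster AHM
  updated: d(AHM,JQ)=39/8, d(AHM,OZ)=53/8
iteration 5: select AHM,JQ (d=39/8, Q=-75/4); attach at lengths (17/8, 11/4); label the merged cluster AHJMQ
  updated: d(AHJMQ,OZ)=9/2
iteration 6: select AHJMQ,OZ (d=9/2); attach at lengths (9/4, 9/4); label the merged cluster AHJMOQZ
final tree: (((A:2,(H:35/16,M:-3/16):3):17/8,(J:-7/3,Q:19/3):11/4):9/4,(O:57/10,Z:23/10):9/4)
total length: 227/8

H,M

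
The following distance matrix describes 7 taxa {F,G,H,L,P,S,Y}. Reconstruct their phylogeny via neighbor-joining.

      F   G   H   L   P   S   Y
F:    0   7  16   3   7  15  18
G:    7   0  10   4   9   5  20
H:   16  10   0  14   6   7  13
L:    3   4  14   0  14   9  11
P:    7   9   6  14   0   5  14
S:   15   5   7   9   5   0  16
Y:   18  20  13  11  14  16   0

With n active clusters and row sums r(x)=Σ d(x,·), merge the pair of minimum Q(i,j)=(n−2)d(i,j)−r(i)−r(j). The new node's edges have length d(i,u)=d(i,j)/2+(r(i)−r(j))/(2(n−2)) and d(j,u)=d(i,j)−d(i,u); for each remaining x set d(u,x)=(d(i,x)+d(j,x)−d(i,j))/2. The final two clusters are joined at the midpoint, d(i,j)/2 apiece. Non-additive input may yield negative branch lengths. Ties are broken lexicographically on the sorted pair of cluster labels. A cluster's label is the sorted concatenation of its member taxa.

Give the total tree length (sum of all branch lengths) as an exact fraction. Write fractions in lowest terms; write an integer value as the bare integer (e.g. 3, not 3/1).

969/32

iteration 1: select F,L (d=3, Q=-106); attach at lengths (13/5, 2/5); label the merged cluster FL
  updated: d(FL,G)=4, d(FL,H)=27/2, d(FL,P)=9, d(FL,S)=21/2, d(FL,Y)=13
iteration 2: select FL,G (d=4, Q=-82); attach at lengths (9/4, 7/4); label the merged cluster FGL
  updated: d(FGL,H)=39/4, d(FGL,P)=7, d(FGL,S)=23/4, d(FGL,Y)=29/2
iteration 3: select H,Y (d=13, Q=-217/4); attach at lengths (23/8, 81/8); label the merged cluster HY
  updated: d(FGL,HY)=45/8, d(HY,P)=7/2, d(HY,S)=5
iteration 4: select FGL,S (d=23/4, Q=-181/8); attach at lengths (113/32, 71/32); label the merged cluster FGLS
  updated: d(FGLS,HY)=39/16, d(FGLS,P)=25/8
iteration 5: select FGLS,HY (d=39/16, Q=-145/16); attach at lengths (33/32, 45/32); label the merged cluster FGHLSY
  updated: d(FGHLSY,P)=67/32
iteration 6: select FGHLSY,P (d=67/32); attach at lengths (67/64, 67/64); label the merged cluster FGHLPSY
final tree: (((((F:13/5,L:2/5):9/4,G:7/4):113/32,S:71/32):33/32,(H:23/8,Y:81/8):45/32):67/64,P:67/64)
total length: 969/32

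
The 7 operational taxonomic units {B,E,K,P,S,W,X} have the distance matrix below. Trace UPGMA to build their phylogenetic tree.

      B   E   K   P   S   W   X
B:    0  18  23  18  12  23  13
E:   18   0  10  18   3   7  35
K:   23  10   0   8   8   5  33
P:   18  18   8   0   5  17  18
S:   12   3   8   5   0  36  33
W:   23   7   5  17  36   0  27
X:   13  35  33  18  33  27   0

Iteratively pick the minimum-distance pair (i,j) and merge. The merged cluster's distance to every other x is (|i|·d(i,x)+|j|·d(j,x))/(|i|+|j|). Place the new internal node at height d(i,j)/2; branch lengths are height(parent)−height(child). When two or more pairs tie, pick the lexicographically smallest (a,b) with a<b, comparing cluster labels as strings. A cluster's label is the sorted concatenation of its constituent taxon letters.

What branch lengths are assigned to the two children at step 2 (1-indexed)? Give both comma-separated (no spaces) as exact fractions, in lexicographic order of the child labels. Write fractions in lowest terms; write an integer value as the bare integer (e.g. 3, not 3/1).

1. join E+S (d=3) ⇒ ES; edges |E|=3/2, |S|=3/2
  updated: d(B,ES)=15, d(ES,K)=9, d(ES,P)=23/2, d(ES,W)=43/2, d(ES,X)=34
2. join K+W (d=5) ⇒ KW; edges |K|=5/2, |W|=5/2
  updated: d(B,KW)=23, d(ES,KW)=61/4, d(KW,P)=25/2, d(KW,X)=30
3. join ES+P (d=23/2) ⇒ EPS; edges |ES|=17/4, |P|=23/4
  updated: d(B,EPS)=16, d(EPS,KW)=43/3, d(EPS,X)=86/3
4. join B+X (d=13) ⇒ BX; edges |B|=13/2, |X|=13/2
  updated: d(BX,EPS)=67/3, d(BX,KW)=53/2
5. join EPS+KW (d=43/3) ⇒ EKPSW; edges |EPS|=17/12, |KW|=14/3
  updated: d(BX,EKPSW)=24
6. join BX+EKPSW (d=24) ⇒ BEKPSWX; edges |BX|=11/2, |EKPSW|=29/6
final tree: ((B:13/2,X:13/2):11/2,(((E:3/2,S:3/2):17/4,P:23/4):17/12,(K:5/2,W:5/2):14/3):29/6)
total length: 569/12

5/2,5/2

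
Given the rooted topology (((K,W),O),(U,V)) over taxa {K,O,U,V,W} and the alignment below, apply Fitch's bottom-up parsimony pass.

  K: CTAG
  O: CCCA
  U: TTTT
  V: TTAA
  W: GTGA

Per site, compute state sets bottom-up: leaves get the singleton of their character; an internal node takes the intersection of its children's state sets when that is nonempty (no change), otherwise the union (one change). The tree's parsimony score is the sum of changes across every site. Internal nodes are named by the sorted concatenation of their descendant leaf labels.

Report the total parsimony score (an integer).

site 0, node KW: K={C} ∪ W={G} → {C,G} (+1)
site 0, node KOW: KW={C,G} ∩ O={C} → {C} (+0)
site 0, node UV: U={T} ∩ V={T} → {T} (+0)
site 0, node KOUVW: KOW={C} ∪ UV={T} → {C,T} (+1)
site 1, node KW: K={T} ∩ W={T} → {T} (+0)
site 1, node KOW: KW={T} ∪ O={C} → {C,T} (+1)
site 1, node UV: U={T} ∩ V={T} → {T} (+0)
site 1, node KOUVW: KOW={C,T} ∩ UV={T} → {T} (+0)
site 2, node KW: K={A} ∪ W={G} → {A,G} (+1)
site 2, node KOW: KW={A,G} ∪ O={C} → {A,C,G} (+1)
site 2, node UV: U={T} ∪ V={A} → {A,T} (+1)
site 2, node KOUVW: KOW={A,C,G} ∩ UV={A,T} → {A} (+0)
site 3, node KW: K={G} ∪ W={A} → {A,G} (+1)
site 3, node KOW: KW={A,G} ∩ O={A} → {A} (+0)
site 3, node UV: U={T} ∪ V={A} → {A,T} (+1)
site 3, node KOUVW: KOW={A} ∩ UV={A,T} → {A} (+0)
per-site changes: [2, 1, 3, 2]; total = 8

8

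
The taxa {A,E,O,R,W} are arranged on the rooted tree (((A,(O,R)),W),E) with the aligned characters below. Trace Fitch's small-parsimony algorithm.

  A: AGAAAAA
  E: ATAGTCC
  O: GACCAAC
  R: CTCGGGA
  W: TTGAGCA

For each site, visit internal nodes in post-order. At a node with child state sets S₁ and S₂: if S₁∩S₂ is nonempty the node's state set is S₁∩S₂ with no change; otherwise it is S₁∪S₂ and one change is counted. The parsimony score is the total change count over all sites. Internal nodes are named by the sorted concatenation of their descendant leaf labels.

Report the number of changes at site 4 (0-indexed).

3

site 0, node OR: O={G} ∪ R={C} → {C,G} (+1)
site 0, node AOR: A={A} ∪ OR={C,G} → {A,C,G} (+1)
site 0, node AORW: AOR={A,C,G} ∪ W={T} → {A,C,G,T} (+1)
site 0, node AEORW: AORW={A,C,G,T} ∩ E={A} → {A} (+0)
site 1, node OR: O={A} ∪ R={T} → {A,T} (+1)
site 1, node AOR: A={G} ∪ OR={A,T} → {A,G,T} (+1)
site 1, node AORW: AOR={A,G,T} ∩ W={T} → {T} (+0)
site 1, node AEORW: AORW={T} ∩ E={T} → {T} (+0)
site 2, node OR: O={C} ∩ R={C} → {C} (+0)
site 2, node AOR: A={A} ∪ OR={C} → {A,C} (+1)
site 2, node AORW: AOR={A,C} ∪ W={G} → {A,C,G} (+1)
site 2, node AEORW: AORW={A,C,G} ∩ E={A} → {A} (+0)
site 3, node OR: O={C} ∪ R={G} → {C,G} (+1)
site 3, node AOR: A={A} ∪ OR={C,G} → {A,C,G} (+1)
site 3, node AORW: AOR={A,C,G} ∩ W={A} → {A} (+0)
site 3, node AEORW: AORW={A} ∪ E={G} → {A,G} (+1)
site 4, node OR: O={A} ∪ R={G} → {A,G} (+1)
site 4, node AOR: A={A} ∩ OR={A,G} → {A} (+0)
site 4, node AORW: AOR={A} ∪ W={G} → {A,G} (+1)
site 4, node AEORW: AORW={A,G} ∪ E={T} → {A,G,T} (+1)
site 5, node OR: O={A} ∪ R={G} → {A,G} (+1)
site 5, node AOR: A={A} ∩ OR={A,G} → {A} (+0)
site 5, node AORW: AOR={A} ∪ W={C} → {A,C} (+1)
site 5, node AEORW: AORW={A,C} ∩ E={C} → {C} (+0)
site 6, node OR: O={C} ∪ R={A} → {A,C} (+1)
site 6, node AOR: A={A} ∩ OR={A,C} → {A} (+0)
site 6, node AORW: AOR={A} ∩ W={A} → {A} (+0)
site 6, node AEORW: AORW={A} ∪ E={C} → {A,C} (+1)
per-site changes: [3, 2, 2, 3, 3, 2, 2]; total = 17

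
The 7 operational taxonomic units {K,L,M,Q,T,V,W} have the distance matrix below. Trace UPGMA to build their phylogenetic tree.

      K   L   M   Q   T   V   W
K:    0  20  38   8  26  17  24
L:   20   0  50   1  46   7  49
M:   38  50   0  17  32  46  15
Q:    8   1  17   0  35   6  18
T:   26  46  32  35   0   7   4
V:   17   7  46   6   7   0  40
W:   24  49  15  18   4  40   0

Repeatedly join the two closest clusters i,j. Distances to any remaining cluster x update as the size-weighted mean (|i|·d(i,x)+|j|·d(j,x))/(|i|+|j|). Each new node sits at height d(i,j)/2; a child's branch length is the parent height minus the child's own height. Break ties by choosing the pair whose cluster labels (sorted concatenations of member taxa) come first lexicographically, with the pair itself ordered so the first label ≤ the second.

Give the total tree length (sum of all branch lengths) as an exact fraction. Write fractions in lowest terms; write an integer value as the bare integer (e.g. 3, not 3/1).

58

step 1: merge (L,Q) at d=1; branch lengths L→1/2, Q→1/2; new cluster LQ
  updated: d(K,LQ)=14, d(LQ,M)=67/2, d(LQ,T)=81/2, d(LQ,V)=13/2, d(LQ,W)=67/2
step 2: merge (T,W) at d=4; branch lengths T→2, W→2; new cluster TW
  updated: d(K,TW)=25, d(LQ,TW)=37, d(M,TW)=47/2, d(TW,V)=47/2
step 3: merge (LQ,V) at d=13/2; branch lengths LQ→11/4, V→13/4; new cluster LQV
  updated: d(K,LQV)=15, d(LQV,M)=113/3, d(LQV,TW)=65/2
step 4: merge (K,LQV) at d=15; branch lengths K→15/2, LQV→17/4; new cluster KLQV
  updated: d(KLQV,M)=151/4, d(KLQV,TW)=245/8
step 5: merge (M,TW) at d=47/2; branch lengths M→47/4, TW→39/4; new cluster MTW
  updated: d(KLQV,MTW)=33
step 6: merge (KLQV,MTW) at d=33; branch lengths KLQV→9, MTW→19/4; new cluster KLMQTVW
final tree: ((K:15/2,((L:1/2,Q:1/2):11/4,V:13/4):17/4):9,(M:47/4,(T:2,W:2):39/4):19/4)
total length: 58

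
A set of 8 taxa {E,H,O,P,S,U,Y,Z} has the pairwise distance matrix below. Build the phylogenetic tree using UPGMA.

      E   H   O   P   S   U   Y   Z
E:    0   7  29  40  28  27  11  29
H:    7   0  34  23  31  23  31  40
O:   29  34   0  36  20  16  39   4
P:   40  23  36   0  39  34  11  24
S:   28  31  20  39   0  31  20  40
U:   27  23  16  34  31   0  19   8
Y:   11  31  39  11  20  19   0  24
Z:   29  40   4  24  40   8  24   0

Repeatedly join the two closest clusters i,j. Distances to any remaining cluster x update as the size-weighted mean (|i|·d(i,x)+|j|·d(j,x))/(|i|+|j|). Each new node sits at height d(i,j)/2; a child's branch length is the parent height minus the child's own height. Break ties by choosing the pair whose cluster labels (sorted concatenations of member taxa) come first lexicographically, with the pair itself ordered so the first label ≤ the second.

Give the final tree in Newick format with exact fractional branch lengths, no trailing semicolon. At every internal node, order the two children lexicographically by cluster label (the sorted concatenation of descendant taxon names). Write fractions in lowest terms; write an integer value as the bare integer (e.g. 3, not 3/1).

((((E:7/2,H:7/2):77/8,(P:11/2,Y:11/2):61/8):13/8,S:59/4):13/60,((O:2,Z:2):4,U:6):269/30)

step 1: merge (O,Z) at d=4; branch lengths O→2, Z→2; new cluster OZ
  updated: d(E,OZ)=29, d(H,OZ)=37, d(OZ,P)=30, d(OZ,S)=30, d(OZ,U)=12, d(OZ,Y)=63/2
step 2: merge (E,H) at d=7; branch lengths E→7/2, H→7/2; new cluster EH
  updated: d(EH,OZ)=33, d(EH,P)=63/2, d(EH,S)=59/2, d(EH,U)=25, d(EH,Y)=21
step 3: merge (P,Y) at d=11; branch lengths P→11/2, Y→11/2; new cluster PY
  updated: d(EH,PY)=105/4, d(OZ,PY)=123/4, d(PY,S)=59/2, d(PY,U)=53/2
step 4: merge (OZ,U) at d=12; branch lengths OZ→4, U→6; new cluster OUZ
  updated: d(EH,OUZ)=91/3, d(OUZ,PY)=88/3, d(OUZ,S)=91/3
step 5: merge (EH,PY) at d=105/4; branch lengths EH→77/8, PY→61/8; new cluster EHPY
  updated: d(EHPY,OUZ)=179/6, d(EHPY,S)=59/2
step 6: merge (EHPY,S) at d=59/2; branch lengths EHPY→13/8, S→59/4; new cluster EHPSY
  updated: d(EHPSY,OUZ)=449/15
step 7: merge (EHPSY,OUZ) at d=449/15; branch lengths EHPSY→13/60, OUZ→269/30; new cluster EHOPSUYZ
final tree: ((((E:7/2,H:7/2):77/8,(P:11/2,Y:11/2):61/8):13/8,S:59/4):13/60,((O:2,Z:2):4,U:6):269/30)
total length: 8977/120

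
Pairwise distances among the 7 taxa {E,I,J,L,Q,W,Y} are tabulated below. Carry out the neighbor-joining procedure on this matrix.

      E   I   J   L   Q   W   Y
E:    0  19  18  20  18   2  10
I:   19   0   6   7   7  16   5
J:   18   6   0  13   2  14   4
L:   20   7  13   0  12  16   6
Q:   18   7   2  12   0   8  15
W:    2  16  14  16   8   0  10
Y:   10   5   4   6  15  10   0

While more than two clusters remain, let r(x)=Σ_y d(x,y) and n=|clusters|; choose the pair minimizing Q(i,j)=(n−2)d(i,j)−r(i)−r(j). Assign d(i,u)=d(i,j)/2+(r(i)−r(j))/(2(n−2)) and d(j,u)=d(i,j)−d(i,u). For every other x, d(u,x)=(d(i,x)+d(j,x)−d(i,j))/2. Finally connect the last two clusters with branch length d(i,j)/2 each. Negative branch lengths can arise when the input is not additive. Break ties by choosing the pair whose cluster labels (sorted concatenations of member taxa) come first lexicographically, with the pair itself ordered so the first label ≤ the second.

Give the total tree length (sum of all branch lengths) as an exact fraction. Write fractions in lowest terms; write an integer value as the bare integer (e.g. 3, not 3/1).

431/16

iteration 1: select E,W (d=2, Q=-143); attach at lengths (31/10, -11/10); label the merged cluster EW
  updated: d(EW,I)=33/2, d(EW,J)=15, d(EW,L)=17, d(EW,Q)=12, d(EW,Y)=9
iteration 2: select J,Q (d=2, Q=-80); attach at lengths (0, 2); label the merged cluster JQ
  updated: d(EW,JQ)=25/2, d(I,JQ)=11/2, d(JQ,L)=23/2, d(JQ,Y)=17/2
iteration 3: select EW,Y (d=9, Q=-113/2); attach at lengths (107/12, 1/12); label the merged cluster EWY
  updated: d(EWY,I)=25/4, d(EWY,JQ)=6, d(EWY,L)=7
iteration 4: select EWY,L (d=7, Q=-123/4); attach at lengths (31/16, 81/16); label the merged cluster ELWY
  updated: d(ELWY,I)=25/8, d(ELWY,JQ)=21/4
iteration 5: select ELWY,I (d=25/8, Q=-111/8); attach at lengths (23/16, 27/16); label the merged cluster EILWY
  updated: d(EILWY,JQ)=61/16
iteration 6: select EILWY,JQ (d=61/16); attach at lengths (61/32, 61/32); label the merged cluster EIJLQWY
final tree: (((((E:31/10,W:-11/10):107/12,Y:1/12):31/16,L:81/16):23/16,I:27/16):61/32,(J:0,Q:2):61/32)
total length: 431/16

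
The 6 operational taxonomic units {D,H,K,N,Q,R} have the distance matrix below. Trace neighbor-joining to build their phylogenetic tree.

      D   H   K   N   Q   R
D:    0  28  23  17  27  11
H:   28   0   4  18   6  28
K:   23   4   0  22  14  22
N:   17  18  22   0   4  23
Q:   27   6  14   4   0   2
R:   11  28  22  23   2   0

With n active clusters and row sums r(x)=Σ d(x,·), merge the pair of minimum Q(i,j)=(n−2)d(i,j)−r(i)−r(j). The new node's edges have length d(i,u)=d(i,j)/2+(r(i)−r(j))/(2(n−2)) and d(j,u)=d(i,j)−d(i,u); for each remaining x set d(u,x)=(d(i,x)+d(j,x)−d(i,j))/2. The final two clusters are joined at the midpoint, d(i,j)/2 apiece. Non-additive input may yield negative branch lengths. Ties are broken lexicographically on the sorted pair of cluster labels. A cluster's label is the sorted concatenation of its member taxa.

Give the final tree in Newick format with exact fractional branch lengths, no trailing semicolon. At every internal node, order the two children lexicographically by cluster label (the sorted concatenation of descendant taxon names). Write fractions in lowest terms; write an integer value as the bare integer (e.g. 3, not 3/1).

1. join H+K (d=4, Q=-153) ⇒ HK; edges |H|=15/8, |K|=17/8
  updated: d(D,HK)=47/2, d(HK,N)=18, d(HK,Q)=8, d(HK,R)=23
2. join D+R (d=11, Q=-209/2) ⇒ DR; edges |D|=35/4, |R|=9/4
  updated: d(DR,HK)=71/4, d(DR,N)=29/2, d(DR,Q)=9
3. join DR+HK (d=71/4, Q=-99/2) ⇒ DHKR; edges |DR|=33/4, |HK|=19/2
  updated: d(DHKR,N)=59/8, d(DHKR,Q)=-3/8
4. join DHKR+N (d=59/8, Q=-11) ⇒ DHKNR; edges |DHKR|=3/2, |N|=47/8
  updated: d(DHKNR,Q)=-15/8
5. join DHKNR+Q (d=-15/8) ⇒ DHKNQR; edges |DHKNR|=-15/16, |Q|=-15/16
final tree: ((((D:35/4,R:9/4):33/4,(H:15/8,K:17/8):19/2):3/2,N:47/8):-15/16,Q:-15/16)
total length: 153/4

((((D:35/4,R:9/4):33/4,(H:15/8,K:17/8):19/2):3/2,N:47/8):-15/16,Q:-15/16)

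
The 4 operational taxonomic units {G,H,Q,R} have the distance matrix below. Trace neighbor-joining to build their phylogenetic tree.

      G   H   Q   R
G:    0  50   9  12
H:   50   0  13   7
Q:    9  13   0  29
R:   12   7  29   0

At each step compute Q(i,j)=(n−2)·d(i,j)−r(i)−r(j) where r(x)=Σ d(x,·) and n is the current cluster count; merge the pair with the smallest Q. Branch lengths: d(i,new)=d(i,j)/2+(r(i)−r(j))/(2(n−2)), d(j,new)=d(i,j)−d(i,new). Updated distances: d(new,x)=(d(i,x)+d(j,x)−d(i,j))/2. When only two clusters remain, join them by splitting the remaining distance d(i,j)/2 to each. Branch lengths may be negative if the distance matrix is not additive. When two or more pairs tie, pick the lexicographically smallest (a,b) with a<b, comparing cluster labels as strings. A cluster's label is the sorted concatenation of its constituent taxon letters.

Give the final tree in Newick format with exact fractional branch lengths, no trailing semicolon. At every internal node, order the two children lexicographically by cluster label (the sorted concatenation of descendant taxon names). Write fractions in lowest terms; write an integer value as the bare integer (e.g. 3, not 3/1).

(((G:19/2,Q:-1/2):18,H:9):-1,R:-1)

iteration 1: select G,Q (d=9, Q=-104); attach at lengths (19/2, -1/2); label the merged cluster GQ
  updated: d(GQ,H)=27, d(GQ,R)=16
iteration 2: select GQ,H (d=27, Q=-50); attach at lengths (18, 9); label the merged cluster GHQ
  updated: d(GHQ,R)=-2
iteration 3: select GHQ,R (d=-2); attach at lengths (-1, -1); label the merged cluster GHQR
final tree: (((G:19/2,Q:-1/2):18,H:9):-1,R:-1)
total length: 34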